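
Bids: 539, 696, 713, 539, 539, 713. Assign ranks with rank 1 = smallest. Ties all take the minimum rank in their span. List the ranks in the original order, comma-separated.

1, 4, 5, 1, 1, 5

Sorted (ascending): 539, 539, 539, 696, 713, 713
The 3 values of 539 occupy positions 1–3 → each gets rank 1.
The 2 values of 713 occupy positions 5–6 → each gets rank 5.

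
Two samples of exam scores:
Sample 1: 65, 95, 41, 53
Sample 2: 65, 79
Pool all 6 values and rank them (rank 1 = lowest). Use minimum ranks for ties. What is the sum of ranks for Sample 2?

Sorted (ascending): 41, 53, 65, 65, 79, 95
The 2 values of 65 occupy positions 3–4 → each gets rank 3.
Sample 2 values → pooled ranks: 65→3, 79→5
Rank sum = 3 + 5 = 8

8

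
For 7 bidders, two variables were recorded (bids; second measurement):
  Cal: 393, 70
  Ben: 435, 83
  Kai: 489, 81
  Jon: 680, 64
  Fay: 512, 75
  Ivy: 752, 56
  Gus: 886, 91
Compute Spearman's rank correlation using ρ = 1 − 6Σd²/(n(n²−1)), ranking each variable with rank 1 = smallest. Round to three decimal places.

Ranks of variable 1: 1, 2, 3, 5, 4, 6, 7
Ranks of variable 2: 3, 6, 5, 2, 4, 1, 7
d = r₁ − r₂: -2, -4, -2, 3, 0, 5, 0
d²: 4, 16, 4, 9, 0, 25, 0; Σd² = 58
ρ = 1 − 6·58/(7·48) = 1 − 348/336 = -0.036

-0.036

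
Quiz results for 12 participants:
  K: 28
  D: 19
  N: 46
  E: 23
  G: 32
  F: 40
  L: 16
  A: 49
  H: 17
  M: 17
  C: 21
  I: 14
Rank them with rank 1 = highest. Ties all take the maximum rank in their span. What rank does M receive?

Sorted (descending): 49, 46, 40, 32, 28, 23, 21, 19, 17, 17, 16, 14
The 2 values of 17 occupy positions 9–10 → each gets rank 10.
M has value 17 → rank 10.

10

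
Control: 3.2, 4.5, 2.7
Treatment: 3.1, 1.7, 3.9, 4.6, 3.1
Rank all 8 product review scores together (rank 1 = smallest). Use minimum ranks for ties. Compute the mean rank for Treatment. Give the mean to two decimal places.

Sorted (ascending): 1.7, 2.7, 3.1, 3.1, 3.2, 3.9, 4.5, 4.6
The 2 values of 3.1 occupy positions 3–4 → each gets rank 3.
Treatment values → pooled ranks: 3.1→3, 1.7→1, 3.9→6, 4.6→8, 3.1→3
Mean rank = (3 + 1 + 6 + 8 + 3) / 5 = 4.20

4.20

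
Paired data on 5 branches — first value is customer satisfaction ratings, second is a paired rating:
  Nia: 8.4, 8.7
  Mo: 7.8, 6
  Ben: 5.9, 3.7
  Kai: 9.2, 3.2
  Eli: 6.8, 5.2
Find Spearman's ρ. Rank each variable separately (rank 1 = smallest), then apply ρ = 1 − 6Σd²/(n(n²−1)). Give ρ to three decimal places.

0.000

Ranks of variable 1: 4, 3, 1, 5, 2
Ranks of variable 2: 5, 4, 2, 1, 3
d = r₁ − r₂: -1, -1, -1, 4, -1
d²: 1, 1, 1, 16, 1; Σd² = 20
ρ = 1 − 6·20/(5·24) = 1 − 120/120 = 0.000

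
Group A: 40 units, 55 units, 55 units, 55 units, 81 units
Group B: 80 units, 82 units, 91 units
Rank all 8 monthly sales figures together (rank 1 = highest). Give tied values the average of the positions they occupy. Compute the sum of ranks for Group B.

7

Sorted (descending): 91, 82, 81, 80, 55, 55, 55, 40
The 3 values of 55 occupy positions 5–7 → average rank 6.
Group B values → pooled ranks: 80→4, 82→2, 91→1
Rank sum = 4 + 2 + 1 = 7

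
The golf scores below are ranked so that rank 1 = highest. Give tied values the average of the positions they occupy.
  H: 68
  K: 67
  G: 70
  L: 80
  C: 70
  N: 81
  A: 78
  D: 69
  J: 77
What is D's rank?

7

Sorted (descending): 81, 80, 78, 77, 70, 70, 69, 68, 67
The 2 values of 70 occupy positions 5–6 → average rank (5+6)/2 = 5.5.
D has value 69 → rank 7.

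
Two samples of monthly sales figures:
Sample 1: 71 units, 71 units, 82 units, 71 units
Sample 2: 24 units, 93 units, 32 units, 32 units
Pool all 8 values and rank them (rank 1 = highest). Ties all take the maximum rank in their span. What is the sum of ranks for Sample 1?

Sorted (descending): 93, 82, 71, 71, 71, 32, 32, 24
The 3 values of 71 occupy positions 3–5 → each gets rank 5.
The 2 values of 32 occupy positions 6–7 → each gets rank 7.
Sample 1 values → pooled ranks: 71→5, 71→5, 82→2, 71→5
Rank sum = 5 + 5 + 2 + 5 = 17

17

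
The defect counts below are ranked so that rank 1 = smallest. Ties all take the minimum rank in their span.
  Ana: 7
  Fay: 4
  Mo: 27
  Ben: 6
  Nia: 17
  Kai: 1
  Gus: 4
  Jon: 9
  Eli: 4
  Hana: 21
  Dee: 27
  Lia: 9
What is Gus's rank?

Sorted (ascending): 1, 4, 4, 4, 6, 7, 9, 9, 17, 21, 27, 27
The 3 values of 4 occupy positions 2–4 → each gets rank 2.
The 2 values of 9 occupy positions 7–8 → each gets rank 7.
The 2 values of 27 occupy positions 11–12 → each gets rank 11.
Gus has value 4 → rank 2.

2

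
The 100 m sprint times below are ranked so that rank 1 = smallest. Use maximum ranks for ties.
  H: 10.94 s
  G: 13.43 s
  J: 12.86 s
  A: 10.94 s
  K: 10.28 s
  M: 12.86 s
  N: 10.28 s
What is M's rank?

6

Sorted (ascending): 10.28, 10.28, 10.94, 10.94, 12.86, 12.86, 13.43
The 2 values of 10.28 occupy positions 1–2 → each gets rank 2.
The 2 values of 10.94 occupy positions 3–4 → each gets rank 4.
The 2 values of 12.86 occupy positions 5–6 → each gets rank 6.
M has value 12.86 s → rank 6.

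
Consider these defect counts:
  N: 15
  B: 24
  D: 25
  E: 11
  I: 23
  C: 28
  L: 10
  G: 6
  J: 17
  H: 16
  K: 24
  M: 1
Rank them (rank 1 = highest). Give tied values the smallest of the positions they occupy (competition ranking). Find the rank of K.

3

Sorted (descending): 28, 25, 24, 24, 23, 17, 16, 15, 11, 10, 6, 1
The 2 values of 24 occupy positions 3–4 → each gets rank 3.
K has value 24 → rank 3.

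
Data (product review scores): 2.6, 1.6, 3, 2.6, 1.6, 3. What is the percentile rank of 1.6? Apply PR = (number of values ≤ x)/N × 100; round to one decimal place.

33.3

N = 6.
Strictly below 1.6: 0. Equal to 1.6: 2.
PR = 2/6 × 100 = 33.3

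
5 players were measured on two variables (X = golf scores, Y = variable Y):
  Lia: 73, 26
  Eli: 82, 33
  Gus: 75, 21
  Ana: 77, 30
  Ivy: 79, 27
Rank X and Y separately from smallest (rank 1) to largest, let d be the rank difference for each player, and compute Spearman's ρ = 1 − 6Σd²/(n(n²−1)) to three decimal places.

0.800

Ranks of variable 1: 1, 5, 2, 3, 4
Ranks of variable 2: 2, 5, 1, 4, 3
d = r₁ − r₂: -1, 0, 1, -1, 1
d²: 1, 0, 1, 1, 1; Σd² = 4
ρ = 1 − 6·4/(5·24) = 1 − 24/120 = 0.800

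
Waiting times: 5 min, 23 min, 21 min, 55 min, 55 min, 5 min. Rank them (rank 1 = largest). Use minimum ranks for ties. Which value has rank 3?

Sorted (descending): 55, 55, 23, 21, 5, 5
The 2 values of 55 occupy positions 1–2 → each gets rank 1.
The 2 values of 5 occupy positions 5–6 → each gets rank 5.
Rank 3 → value 23.

23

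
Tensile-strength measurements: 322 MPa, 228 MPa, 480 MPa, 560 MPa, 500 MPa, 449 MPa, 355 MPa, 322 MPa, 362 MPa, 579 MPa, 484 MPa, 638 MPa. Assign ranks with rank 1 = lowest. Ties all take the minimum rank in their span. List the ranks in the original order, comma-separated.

Sorted (ascending): 228, 322, 322, 355, 362, 449, 480, 484, 500, 560, 579, 638
The 2 values of 322 occupy positions 2–3 → each gets rank 2.

2, 1, 7, 10, 9, 6, 4, 2, 5, 11, 8, 12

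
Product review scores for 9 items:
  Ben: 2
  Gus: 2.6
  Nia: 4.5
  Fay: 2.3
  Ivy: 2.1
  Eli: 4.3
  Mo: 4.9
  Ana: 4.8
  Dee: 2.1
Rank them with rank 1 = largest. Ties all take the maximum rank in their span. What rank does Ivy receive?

8

Sorted (descending): 4.9, 4.8, 4.5, 4.3, 2.6, 2.3, 2.1, 2.1, 2
The 2 values of 2.1 occupy positions 7–8 → each gets rank 8.
Ivy has value 2.1 → rank 8.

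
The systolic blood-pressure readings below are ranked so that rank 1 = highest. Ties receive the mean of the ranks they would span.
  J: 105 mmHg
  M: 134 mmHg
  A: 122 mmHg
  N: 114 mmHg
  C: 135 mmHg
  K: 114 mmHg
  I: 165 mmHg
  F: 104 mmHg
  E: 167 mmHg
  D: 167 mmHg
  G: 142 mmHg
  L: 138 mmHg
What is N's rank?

Sorted (descending): 167, 167, 165, 142, 138, 135, 134, 122, 114, 114, 105, 104
The 2 values of 167 occupy positions 1–2 → average rank (1+2)/2 = 1.5.
The 2 values of 114 occupy positions 9–10 → average rank (9+10)/2 = 9.5.
N has value 114 mmHg → rank 9.5.

9.5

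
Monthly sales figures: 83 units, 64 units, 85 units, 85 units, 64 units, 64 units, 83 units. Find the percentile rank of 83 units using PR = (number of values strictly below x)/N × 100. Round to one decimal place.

42.9

N = 7.
Strictly below 83: 3. Equal to 83: 2.
PR = 3/7 × 100 = 42.9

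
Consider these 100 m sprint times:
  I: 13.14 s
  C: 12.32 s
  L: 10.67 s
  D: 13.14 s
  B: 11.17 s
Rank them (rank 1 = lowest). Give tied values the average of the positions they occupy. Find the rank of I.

Sorted (ascending): 10.67, 11.17, 12.32, 13.14, 13.14
The 2 values of 13.14 occupy positions 4–5 → average rank (4+5)/2 = 4.5.
I has value 13.14 s → rank 4.5.

4.5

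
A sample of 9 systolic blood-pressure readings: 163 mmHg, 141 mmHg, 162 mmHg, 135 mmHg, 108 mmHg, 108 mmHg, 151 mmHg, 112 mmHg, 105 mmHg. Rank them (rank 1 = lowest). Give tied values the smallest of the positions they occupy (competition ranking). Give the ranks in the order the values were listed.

Sorted (ascending): 105, 108, 108, 112, 135, 141, 151, 162, 163
The 2 values of 108 occupy positions 2–3 → each gets rank 2.

9, 6, 8, 5, 2, 2, 7, 4, 1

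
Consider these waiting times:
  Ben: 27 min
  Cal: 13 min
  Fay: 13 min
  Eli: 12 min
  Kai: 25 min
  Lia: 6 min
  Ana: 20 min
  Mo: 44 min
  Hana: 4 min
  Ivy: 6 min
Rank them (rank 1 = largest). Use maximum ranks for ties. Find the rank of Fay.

6

Sorted (descending): 44, 27, 25, 20, 13, 13, 12, 6, 6, 4
The 2 values of 13 occupy positions 5–6 → each gets rank 6.
The 2 values of 6 occupy positions 8–9 → each gets rank 9.
Fay has value 13 min → rank 6.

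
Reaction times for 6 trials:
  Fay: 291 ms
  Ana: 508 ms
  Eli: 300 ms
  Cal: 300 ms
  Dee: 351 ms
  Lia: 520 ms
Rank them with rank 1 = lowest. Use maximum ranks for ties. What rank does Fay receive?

Sorted (ascending): 291, 300, 300, 351, 508, 520
The 2 values of 300 occupy positions 2–3 → each gets rank 3.
Fay has value 291 ms → rank 1.

1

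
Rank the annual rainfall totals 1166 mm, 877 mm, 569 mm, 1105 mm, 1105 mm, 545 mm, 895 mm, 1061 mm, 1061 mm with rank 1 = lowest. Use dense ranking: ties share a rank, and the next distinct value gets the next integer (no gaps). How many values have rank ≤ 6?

Sorted (ascending): 545, 569, 877, 895, 1061, 1061, 1105, 1105, 1166
The 2 values of 1061 share dense rank 5.
The 2 values of 1105 share dense rank 6.
Remaining distinct values take the next consecutive integers.
Ranks ≤ 6: {1, 2, 3, 4, 5, 5, 6, 6} → 8 values.

8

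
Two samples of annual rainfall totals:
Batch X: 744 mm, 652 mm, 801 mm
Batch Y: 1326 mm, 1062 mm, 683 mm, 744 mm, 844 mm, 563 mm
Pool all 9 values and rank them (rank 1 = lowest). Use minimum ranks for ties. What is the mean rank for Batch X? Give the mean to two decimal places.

Sorted (ascending): 563, 652, 683, 744, 744, 801, 844, 1062, 1326
The 2 values of 744 occupy positions 4–5 → each gets rank 4.
Batch X values → pooled ranks: 744→4, 652→2, 801→6
Mean rank = (4 + 2 + 6) / 3 = 4.00

4.00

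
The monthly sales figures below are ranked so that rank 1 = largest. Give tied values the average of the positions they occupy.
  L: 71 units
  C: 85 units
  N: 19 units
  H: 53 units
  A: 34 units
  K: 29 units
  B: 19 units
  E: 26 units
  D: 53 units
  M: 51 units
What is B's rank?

9.5

Sorted (descending): 85, 71, 53, 53, 51, 34, 29, 26, 19, 19
The 2 values of 53 occupy positions 3–4 → average rank (3+4)/2 = 3.5.
The 2 values of 19 occupy positions 9–10 → average rank (9+10)/2 = 9.5.
B has value 19 units → rank 9.5.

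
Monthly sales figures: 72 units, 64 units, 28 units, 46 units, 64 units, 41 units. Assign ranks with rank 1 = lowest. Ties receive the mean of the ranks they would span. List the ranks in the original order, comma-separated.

Sorted (ascending): 28, 41, 46, 64, 64, 72
The 2 values of 64 occupy positions 4–5 → average rank (4+5)/2 = 4.5.

6, 4.5, 1, 3, 4.5, 2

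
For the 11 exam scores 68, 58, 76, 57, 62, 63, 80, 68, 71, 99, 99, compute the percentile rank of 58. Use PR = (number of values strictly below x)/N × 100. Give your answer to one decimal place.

N = 11.
Strictly below 58: 1. Equal to 58: 1.
PR = 1/11 × 100 = 9.1

9.1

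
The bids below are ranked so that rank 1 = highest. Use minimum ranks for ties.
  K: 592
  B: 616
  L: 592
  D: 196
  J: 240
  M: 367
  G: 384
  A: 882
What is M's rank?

Sorted (descending): 882, 616, 592, 592, 384, 367, 240, 196
The 2 values of 592 occupy positions 3–4 → each gets rank 3.
M has value 367 → rank 6.

6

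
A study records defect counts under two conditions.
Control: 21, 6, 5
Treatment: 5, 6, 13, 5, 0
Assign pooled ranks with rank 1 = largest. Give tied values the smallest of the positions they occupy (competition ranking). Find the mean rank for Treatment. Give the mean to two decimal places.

4.60

Sorted (descending): 21, 13, 6, 6, 5, 5, 5, 0
The 2 values of 6 occupy positions 3–4 → each gets rank 3.
The 3 values of 5 occupy positions 5–7 → each gets rank 5.
Treatment values → pooled ranks: 5→5, 6→3, 13→2, 5→5, 0→8
Mean rank = (5 + 3 + 2 + 5 + 8) / 5 = 4.60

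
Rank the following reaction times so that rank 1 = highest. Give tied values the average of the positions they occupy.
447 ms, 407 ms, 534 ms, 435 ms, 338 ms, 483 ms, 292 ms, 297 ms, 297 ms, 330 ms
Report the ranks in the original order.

Sorted (descending): 534, 483, 447, 435, 407, 338, 330, 297, 297, 292
The 2 values of 297 occupy positions 8–9 → average rank (8+9)/2 = 8.5.

3, 5, 1, 4, 6, 2, 10, 8.5, 8.5, 7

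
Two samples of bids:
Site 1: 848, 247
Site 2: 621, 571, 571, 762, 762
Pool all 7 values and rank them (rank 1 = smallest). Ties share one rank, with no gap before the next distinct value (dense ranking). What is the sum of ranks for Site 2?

Sorted (ascending): 247, 571, 571, 621, 762, 762, 848
The 2 values of 571 share dense rank 2.
The 2 values of 762 share dense rank 4.
Remaining distinct values take the next consecutive integers.
Site 2 values → pooled ranks: 621→3, 571→2, 571→2, 762→4, 762→4
Rank sum = 3 + 2 + 2 + 4 + 4 = 15

15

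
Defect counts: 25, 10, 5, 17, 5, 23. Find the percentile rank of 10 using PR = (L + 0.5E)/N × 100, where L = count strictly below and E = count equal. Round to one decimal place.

N = 6.
Strictly below 10: 2. Equal to 10: 1.
PR = (2 + 0.5·1)/6 × 100 = 41.7

41.7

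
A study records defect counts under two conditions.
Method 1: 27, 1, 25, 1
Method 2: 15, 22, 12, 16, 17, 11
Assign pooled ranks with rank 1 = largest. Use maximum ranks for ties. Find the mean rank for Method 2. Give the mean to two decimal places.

5.50

Sorted (descending): 27, 25, 22, 17, 16, 15, 12, 11, 1, 1
The 2 values of 1 occupy positions 9–10 → each gets rank 10.
Method 2 values → pooled ranks: 15→6, 22→3, 12→7, 16→5, 17→4, 11→8
Mean rank = (6 + 3 + 7 + 5 + 4 + 8) / 6 = 5.50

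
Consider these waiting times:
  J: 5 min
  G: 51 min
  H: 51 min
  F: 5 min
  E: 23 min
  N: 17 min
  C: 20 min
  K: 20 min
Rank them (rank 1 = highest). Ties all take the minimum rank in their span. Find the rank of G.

1

Sorted (descending): 51, 51, 23, 20, 20, 17, 5, 5
The 2 values of 51 occupy positions 1–2 → each gets rank 1.
The 2 values of 20 occupy positions 4–5 → each gets rank 4.
The 2 values of 5 occupy positions 7–8 → each gets rank 7.
G has value 51 min → rank 1.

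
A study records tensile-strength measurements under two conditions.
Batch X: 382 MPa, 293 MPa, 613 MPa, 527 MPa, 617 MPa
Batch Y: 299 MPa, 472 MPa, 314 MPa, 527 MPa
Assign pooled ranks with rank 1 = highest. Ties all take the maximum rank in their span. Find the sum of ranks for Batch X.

22

Sorted (descending): 617, 613, 527, 527, 472, 382, 314, 299, 293
The 2 values of 527 occupy positions 3–4 → each gets rank 4.
Batch X values → pooled ranks: 382→6, 293→9, 613→2, 527→4, 617→1
Rank sum = 6 + 9 + 2 + 4 + 1 = 22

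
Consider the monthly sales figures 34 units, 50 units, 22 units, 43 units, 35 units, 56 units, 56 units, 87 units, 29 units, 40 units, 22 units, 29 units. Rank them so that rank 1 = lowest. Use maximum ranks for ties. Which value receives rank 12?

Sorted (ascending): 22, 22, 29, 29, 34, 35, 40, 43, 50, 56, 56, 87
The 2 values of 22 occupy positions 1–2 → each gets rank 2.
The 2 values of 29 occupy positions 3–4 → each gets rank 4.
The 2 values of 56 occupy positions 10–11 → each gets rank 11.
Rank 12 → value 87.

87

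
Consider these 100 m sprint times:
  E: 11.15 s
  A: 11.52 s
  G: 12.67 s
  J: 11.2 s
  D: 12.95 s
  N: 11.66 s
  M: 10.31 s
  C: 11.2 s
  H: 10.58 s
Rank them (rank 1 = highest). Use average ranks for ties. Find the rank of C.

5.5

Sorted (descending): 12.95, 12.67, 11.66, 11.52, 11.2, 11.2, 11.15, 10.58, 10.31
The 2 values of 11.2 occupy positions 5–6 → average rank (5+6)/2 = 5.5.
C has value 11.2 s → rank 5.5.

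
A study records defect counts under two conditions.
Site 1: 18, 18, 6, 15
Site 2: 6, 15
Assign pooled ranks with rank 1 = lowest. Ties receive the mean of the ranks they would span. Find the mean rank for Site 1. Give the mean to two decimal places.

Sorted (ascending): 6, 6, 15, 15, 18, 18
The 2 values of 6 occupy positions 1–2 → average rank (1+2)/2 = 1.5.
The 2 values of 15 occupy positions 3–4 → average rank (3+4)/2 = 3.5.
The 2 values of 18 occupy positions 5–6 → average rank (5+6)/2 = 5.5.
Site 1 values → pooled ranks: 18→5.5, 18→5.5, 6→1.5, 15→3.5
Mean rank = (5.5 + 5.5 + 1.5 + 3.5) / 4 = 4.00

4.00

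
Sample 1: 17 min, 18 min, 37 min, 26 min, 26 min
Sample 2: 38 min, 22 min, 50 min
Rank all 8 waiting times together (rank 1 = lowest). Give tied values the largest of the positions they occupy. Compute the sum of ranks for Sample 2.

Sorted (ascending): 17, 18, 22, 26, 26, 37, 38, 50
The 2 values of 26 occupy positions 4–5 → each gets rank 5.
Sample 2 values → pooled ranks: 38→7, 22→3, 50→8
Rank sum = 7 + 3 + 8 = 18

18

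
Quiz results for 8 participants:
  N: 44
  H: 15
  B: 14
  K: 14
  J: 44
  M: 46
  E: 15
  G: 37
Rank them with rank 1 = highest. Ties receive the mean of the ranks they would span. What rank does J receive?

2.5

Sorted (descending): 46, 44, 44, 37, 15, 15, 14, 14
The 2 values of 44 occupy positions 2–3 → average rank (2+3)/2 = 2.5.
The 2 values of 15 occupy positions 5–6 → average rank (5+6)/2 = 5.5.
The 2 values of 14 occupy positions 7–8 → average rank (7+8)/2 = 7.5.
J has value 44 → rank 2.5.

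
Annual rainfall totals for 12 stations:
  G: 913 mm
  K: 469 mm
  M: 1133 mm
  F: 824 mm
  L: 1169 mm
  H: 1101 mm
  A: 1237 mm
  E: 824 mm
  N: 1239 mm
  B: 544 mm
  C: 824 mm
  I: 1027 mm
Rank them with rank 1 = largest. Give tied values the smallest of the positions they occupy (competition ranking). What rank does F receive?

Sorted (descending): 1239, 1237, 1169, 1133, 1101, 1027, 913, 824, 824, 824, 544, 469
The 3 values of 824 occupy positions 8–10 → each gets rank 8.
F has value 824 mm → rank 8.

8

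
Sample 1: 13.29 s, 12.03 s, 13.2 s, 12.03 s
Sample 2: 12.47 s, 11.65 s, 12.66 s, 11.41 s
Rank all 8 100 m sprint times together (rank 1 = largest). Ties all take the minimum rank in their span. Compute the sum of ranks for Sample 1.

13

Sorted (descending): 13.29, 13.2, 12.66, 12.47, 12.03, 12.03, 11.65, 11.41
The 2 values of 12.03 occupy positions 5–6 → each gets rank 5.
Sample 1 values → pooled ranks: 13.29→1, 12.03→5, 13.2→2, 12.03→5
Rank sum = 1 + 5 + 2 + 5 = 13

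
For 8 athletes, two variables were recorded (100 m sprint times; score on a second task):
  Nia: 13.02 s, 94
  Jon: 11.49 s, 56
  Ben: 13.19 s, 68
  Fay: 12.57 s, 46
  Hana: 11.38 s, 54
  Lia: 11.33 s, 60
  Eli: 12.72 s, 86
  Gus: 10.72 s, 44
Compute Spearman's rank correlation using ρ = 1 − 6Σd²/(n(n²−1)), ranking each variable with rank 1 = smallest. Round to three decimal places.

Ranks of variable 1: 7, 4, 8, 5, 3, 2, 6, 1
Ranks of variable 2: 8, 4, 6, 2, 3, 5, 7, 1
d = r₁ − r₂: -1, 0, 2, 3, 0, -3, -1, 0
d²: 1, 0, 4, 9, 0, 9, 1, 0; Σd² = 24
ρ = 1 − 6·24/(8·63) = 1 − 144/504 = 0.714

0.714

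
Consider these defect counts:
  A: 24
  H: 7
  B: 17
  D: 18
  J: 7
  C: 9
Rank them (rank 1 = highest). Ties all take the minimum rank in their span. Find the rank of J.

5

Sorted (descending): 24, 18, 17, 9, 7, 7
The 2 values of 7 occupy positions 5–6 → each gets rank 5.
J has value 7 → rank 5.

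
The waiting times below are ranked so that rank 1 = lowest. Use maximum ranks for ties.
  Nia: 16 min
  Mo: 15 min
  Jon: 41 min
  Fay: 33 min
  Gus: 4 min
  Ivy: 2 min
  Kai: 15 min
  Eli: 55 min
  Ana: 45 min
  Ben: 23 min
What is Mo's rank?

Sorted (ascending): 2, 4, 15, 15, 16, 23, 33, 41, 45, 55
The 2 values of 15 occupy positions 3–4 → each gets rank 4.
Mo has value 15 min → rank 4.

4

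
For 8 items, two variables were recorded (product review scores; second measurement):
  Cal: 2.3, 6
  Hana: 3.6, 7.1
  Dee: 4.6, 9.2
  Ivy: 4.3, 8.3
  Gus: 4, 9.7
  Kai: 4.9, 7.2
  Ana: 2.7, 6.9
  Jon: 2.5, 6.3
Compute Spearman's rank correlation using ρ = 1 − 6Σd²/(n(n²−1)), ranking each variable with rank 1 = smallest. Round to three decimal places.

0.786

Ranks of variable 1: 1, 4, 7, 6, 5, 8, 3, 2
Ranks of variable 2: 1, 4, 7, 6, 8, 5, 3, 2
d = r₁ − r₂: 0, 0, 0, 0, -3, 3, 0, 0
d²: 0, 0, 0, 0, 9, 9, 0, 0; Σd² = 18
ρ = 1 − 6·18/(8·63) = 1 − 108/504 = 0.786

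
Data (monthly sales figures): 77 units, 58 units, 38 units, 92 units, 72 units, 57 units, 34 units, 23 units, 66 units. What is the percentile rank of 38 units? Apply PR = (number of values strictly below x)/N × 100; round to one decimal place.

22.2

N = 9.
Strictly below 38: 2. Equal to 38: 1.
PR = 2/9 × 100 = 22.2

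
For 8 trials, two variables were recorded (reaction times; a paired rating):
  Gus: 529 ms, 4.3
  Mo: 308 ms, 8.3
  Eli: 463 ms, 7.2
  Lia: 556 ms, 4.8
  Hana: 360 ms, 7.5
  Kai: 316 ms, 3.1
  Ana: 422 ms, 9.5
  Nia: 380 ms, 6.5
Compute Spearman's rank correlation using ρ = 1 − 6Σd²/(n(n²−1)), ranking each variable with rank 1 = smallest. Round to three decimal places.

-0.262

Ranks of variable 1: 7, 1, 6, 8, 3, 2, 5, 4
Ranks of variable 2: 2, 7, 5, 3, 6, 1, 8, 4
d = r₁ − r₂: 5, -6, 1, 5, -3, 1, -3, 0
d²: 25, 36, 1, 25, 9, 1, 9, 0; Σd² = 106
ρ = 1 − 6·106/(8·63) = 1 − 636/504 = -0.262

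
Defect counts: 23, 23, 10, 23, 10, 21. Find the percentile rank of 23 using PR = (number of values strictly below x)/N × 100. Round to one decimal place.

50.0

N = 6.
Strictly below 23: 3. Equal to 23: 3.
PR = 3/6 × 100 = 50.0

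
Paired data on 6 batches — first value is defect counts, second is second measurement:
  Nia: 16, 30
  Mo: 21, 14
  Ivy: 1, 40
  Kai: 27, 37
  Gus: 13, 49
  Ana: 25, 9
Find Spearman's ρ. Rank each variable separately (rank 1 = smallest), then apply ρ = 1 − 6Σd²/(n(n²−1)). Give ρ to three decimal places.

Ranks of variable 1: 3, 4, 1, 6, 2, 5
Ranks of variable 2: 3, 2, 5, 4, 6, 1
d = r₁ − r₂: 0, 2, -4, 2, -4, 4
d²: 0, 4, 16, 4, 16, 16; Σd² = 56
ρ = 1 − 6·56/(6·35) = 1 − 336/210 = -0.600

-0.600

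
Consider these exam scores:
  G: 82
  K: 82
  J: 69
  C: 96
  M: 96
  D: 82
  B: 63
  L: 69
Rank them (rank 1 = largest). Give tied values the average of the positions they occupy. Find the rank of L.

6.5

Sorted (descending): 96, 96, 82, 82, 82, 69, 69, 63
The 2 values of 96 occupy positions 1–2 → average rank (1+2)/2 = 1.5.
The 3 values of 82 occupy positions 3–5 → average rank 4.
The 2 values of 69 occupy positions 6–7 → average rank (6+7)/2 = 6.5.
L has value 69 → rank 6.5.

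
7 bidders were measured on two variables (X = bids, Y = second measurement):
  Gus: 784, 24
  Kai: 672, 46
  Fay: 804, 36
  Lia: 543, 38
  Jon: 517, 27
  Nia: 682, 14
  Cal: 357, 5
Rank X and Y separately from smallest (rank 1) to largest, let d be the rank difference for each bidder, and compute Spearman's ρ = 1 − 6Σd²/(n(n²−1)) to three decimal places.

0.214

Ranks of variable 1: 6, 4, 7, 3, 2, 5, 1
Ranks of variable 2: 3, 7, 5, 6, 4, 2, 1
d = r₁ − r₂: 3, -3, 2, -3, -2, 3, 0
d²: 9, 9, 4, 9, 4, 9, 0; Σd² = 44
ρ = 1 − 6·44/(7·48) = 1 − 264/336 = 0.214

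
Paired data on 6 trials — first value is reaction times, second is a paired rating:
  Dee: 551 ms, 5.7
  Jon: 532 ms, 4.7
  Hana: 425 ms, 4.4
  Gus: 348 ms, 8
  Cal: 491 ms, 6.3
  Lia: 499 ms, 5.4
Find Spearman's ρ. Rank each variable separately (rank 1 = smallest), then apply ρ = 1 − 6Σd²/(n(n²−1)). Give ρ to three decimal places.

-0.257

Ranks of variable 1: 6, 5, 2, 1, 3, 4
Ranks of variable 2: 4, 2, 1, 6, 5, 3
d = r₁ − r₂: 2, 3, 1, -5, -2, 1
d²: 4, 9, 1, 25, 4, 1; Σd² = 44
ρ = 1 − 6·44/(6·35) = 1 − 264/210 = -0.257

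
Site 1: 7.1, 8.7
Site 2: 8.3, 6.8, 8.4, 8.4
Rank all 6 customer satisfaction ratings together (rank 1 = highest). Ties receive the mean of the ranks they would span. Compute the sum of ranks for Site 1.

Sorted (descending): 8.7, 8.4, 8.4, 8.3, 7.1, 6.8
The 2 values of 8.4 occupy positions 2–3 → average rank (2+3)/2 = 2.5.
Site 1 values → pooled ranks: 7.1→5, 8.7→1
Rank sum = 5 + 1 = 6

6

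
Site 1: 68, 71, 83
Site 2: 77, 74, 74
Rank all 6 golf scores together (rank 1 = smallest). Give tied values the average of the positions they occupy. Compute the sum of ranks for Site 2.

Sorted (ascending): 68, 71, 74, 74, 77, 83
The 2 values of 74 occupy positions 3–4 → average rank (3+4)/2 = 3.5.
Site 2 values → pooled ranks: 77→5, 74→3.5, 74→3.5
Rank sum = 5 + 3.5 + 3.5 = 12

12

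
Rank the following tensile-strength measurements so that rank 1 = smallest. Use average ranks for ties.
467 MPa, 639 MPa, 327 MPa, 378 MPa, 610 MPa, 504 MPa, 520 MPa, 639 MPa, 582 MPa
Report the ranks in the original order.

3, 8.5, 1, 2, 7, 4, 5, 8.5, 6

Sorted (ascending): 327, 378, 467, 504, 520, 582, 610, 639, 639
The 2 values of 639 occupy positions 8–9 → average rank (8+9)/2 = 8.5.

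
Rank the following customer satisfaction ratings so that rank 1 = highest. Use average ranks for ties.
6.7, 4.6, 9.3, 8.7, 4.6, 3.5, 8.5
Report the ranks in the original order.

4, 5.5, 1, 2, 5.5, 7, 3

Sorted (descending): 9.3, 8.7, 8.5, 6.7, 4.6, 4.6, 3.5
The 2 values of 4.6 occupy positions 5–6 → average rank (5+6)/2 = 5.5.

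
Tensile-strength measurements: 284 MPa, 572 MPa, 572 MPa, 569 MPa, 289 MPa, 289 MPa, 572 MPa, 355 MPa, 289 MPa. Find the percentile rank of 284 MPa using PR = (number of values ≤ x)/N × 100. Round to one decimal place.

11.1

N = 9.
Strictly below 284: 0. Equal to 284: 1.
PR = 1/9 × 100 = 11.1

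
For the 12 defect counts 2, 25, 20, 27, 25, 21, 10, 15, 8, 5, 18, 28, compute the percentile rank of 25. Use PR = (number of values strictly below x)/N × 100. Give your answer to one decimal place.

66.7

N = 12.
Strictly below 25: 8. Equal to 25: 2.
PR = 8/12 × 100 = 66.7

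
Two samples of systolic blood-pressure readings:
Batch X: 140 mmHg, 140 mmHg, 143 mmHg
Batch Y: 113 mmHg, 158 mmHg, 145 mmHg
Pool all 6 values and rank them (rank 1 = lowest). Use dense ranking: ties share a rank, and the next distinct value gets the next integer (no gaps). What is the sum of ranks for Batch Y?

10

Sorted (ascending): 113, 140, 140, 143, 145, 158
The 2 values of 140 share dense rank 2.
Remaining distinct values take the next consecutive integers.
Batch Y values → pooled ranks: 113→1, 158→5, 145→4
Rank sum = 1 + 5 + 4 = 10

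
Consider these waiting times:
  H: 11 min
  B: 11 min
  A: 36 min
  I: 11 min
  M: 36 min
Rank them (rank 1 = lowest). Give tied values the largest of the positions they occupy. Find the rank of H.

3

Sorted (ascending): 11, 11, 11, 36, 36
The 3 values of 11 occupy positions 1–3 → each gets rank 3.
The 2 values of 36 occupy positions 4–5 → each gets rank 5.
H has value 11 min → rank 3.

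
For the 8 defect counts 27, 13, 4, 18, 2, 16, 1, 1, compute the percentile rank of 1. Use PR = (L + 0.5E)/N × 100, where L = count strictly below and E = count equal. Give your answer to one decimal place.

N = 8.
Strictly below 1: 0. Equal to 1: 2.
PR = (0 + 0.5·2)/8 × 100 = 12.5

12.5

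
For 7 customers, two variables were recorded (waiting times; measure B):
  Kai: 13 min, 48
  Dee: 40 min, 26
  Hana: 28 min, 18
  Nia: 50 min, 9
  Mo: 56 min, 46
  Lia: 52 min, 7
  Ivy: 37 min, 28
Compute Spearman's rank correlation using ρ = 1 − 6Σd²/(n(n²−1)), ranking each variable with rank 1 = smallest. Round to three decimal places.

Ranks of variable 1: 1, 4, 2, 5, 7, 6, 3
Ranks of variable 2: 7, 4, 3, 2, 6, 1, 5
d = r₁ − r₂: -6, 0, -1, 3, 1, 5, -2
d²: 36, 0, 1, 9, 1, 25, 4; Σd² = 76
ρ = 1 − 6·76/(7·48) = 1 − 456/336 = -0.357

-0.357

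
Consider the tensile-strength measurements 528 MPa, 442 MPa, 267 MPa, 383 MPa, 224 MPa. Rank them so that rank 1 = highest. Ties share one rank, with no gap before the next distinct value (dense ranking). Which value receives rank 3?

Sorted (descending): 528, 442, 383, 267, 224
No ties — each value takes its position as its rank.
Rank 3 → value 383.

383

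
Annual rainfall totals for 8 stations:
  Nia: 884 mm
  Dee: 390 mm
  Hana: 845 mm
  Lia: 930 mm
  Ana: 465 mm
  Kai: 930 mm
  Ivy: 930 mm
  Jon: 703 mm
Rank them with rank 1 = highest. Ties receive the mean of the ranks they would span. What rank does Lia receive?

Sorted (descending): 930, 930, 930, 884, 845, 703, 465, 390
The 3 values of 930 occupy positions 1–3 → average rank 2.
Lia has value 930 mm → rank 2.

2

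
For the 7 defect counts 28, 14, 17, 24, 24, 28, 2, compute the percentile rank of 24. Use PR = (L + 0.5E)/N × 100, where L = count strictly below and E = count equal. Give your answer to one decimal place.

N = 7.
Strictly below 24: 3. Equal to 24: 2.
PR = (3 + 0.5·2)/7 × 100 = 57.1

57.1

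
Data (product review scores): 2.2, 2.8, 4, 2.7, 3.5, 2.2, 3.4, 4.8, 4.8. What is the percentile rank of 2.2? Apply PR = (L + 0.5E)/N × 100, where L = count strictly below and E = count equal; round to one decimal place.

N = 9.
Strictly below 2.2: 0. Equal to 2.2: 2.
PR = (0 + 0.5·2)/9 × 100 = 11.1

11.1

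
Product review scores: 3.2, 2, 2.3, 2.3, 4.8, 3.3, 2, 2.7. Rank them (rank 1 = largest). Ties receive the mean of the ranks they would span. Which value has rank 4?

2.7

Sorted (descending): 4.8, 3.3, 3.2, 2.7, 2.3, 2.3, 2, 2
The 2 values of 2.3 occupy positions 5–6 → average rank (5+6)/2 = 5.5.
The 2 values of 2 occupy positions 7–8 → average rank (7+8)/2 = 7.5.
Rank 4 → value 2.7.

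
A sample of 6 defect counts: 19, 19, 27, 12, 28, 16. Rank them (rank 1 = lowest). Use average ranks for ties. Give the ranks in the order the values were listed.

Sorted (ascending): 12, 16, 19, 19, 27, 28
The 2 values of 19 occupy positions 3–4 → average rank (3+4)/2 = 3.5.

3.5, 3.5, 5, 1, 6, 2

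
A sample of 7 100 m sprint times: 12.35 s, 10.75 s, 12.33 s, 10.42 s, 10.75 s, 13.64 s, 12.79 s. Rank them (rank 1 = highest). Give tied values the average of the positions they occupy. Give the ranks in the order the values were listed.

Sorted (descending): 13.64, 12.79, 12.35, 12.33, 10.75, 10.75, 10.42
The 2 values of 10.75 occupy positions 5–6 → average rank (5+6)/2 = 5.5.

3, 5.5, 4, 7, 5.5, 1, 2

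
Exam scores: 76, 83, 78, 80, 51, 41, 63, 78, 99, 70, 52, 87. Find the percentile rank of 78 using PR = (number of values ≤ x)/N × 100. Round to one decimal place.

66.7

N = 12.
Strictly below 78: 6. Equal to 78: 2.
PR = 8/12 × 100 = 66.7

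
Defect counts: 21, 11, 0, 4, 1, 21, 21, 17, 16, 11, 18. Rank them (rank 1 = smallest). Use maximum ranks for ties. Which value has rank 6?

16

Sorted (ascending): 0, 1, 4, 11, 11, 16, 17, 18, 21, 21, 21
The 2 values of 11 occupy positions 4–5 → each gets rank 5.
The 3 values of 21 occupy positions 9–11 → each gets rank 11.
Rank 6 → value 16.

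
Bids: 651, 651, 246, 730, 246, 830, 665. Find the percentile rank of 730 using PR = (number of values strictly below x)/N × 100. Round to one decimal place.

71.4

N = 7.
Strictly below 730: 5. Equal to 730: 1.
PR = 5/7 × 100 = 71.4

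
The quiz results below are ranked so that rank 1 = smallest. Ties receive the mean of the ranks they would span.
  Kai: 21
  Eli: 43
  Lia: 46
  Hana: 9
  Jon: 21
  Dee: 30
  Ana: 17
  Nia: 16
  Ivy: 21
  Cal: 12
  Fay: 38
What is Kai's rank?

6

Sorted (ascending): 9, 12, 16, 17, 21, 21, 21, 30, 38, 43, 46
The 3 values of 21 occupy positions 5–7 → average rank 6.
Kai has value 21 → rank 6.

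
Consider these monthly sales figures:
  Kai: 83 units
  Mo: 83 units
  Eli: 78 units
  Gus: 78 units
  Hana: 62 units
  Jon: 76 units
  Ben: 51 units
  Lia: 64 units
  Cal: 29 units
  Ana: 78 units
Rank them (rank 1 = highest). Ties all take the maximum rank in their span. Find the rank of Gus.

Sorted (descending): 83, 83, 78, 78, 78, 76, 64, 62, 51, 29
The 2 values of 83 occupy positions 1–2 → each gets rank 2.
The 3 values of 78 occupy positions 3–5 → each gets rank 5.
Gus has value 78 units → rank 5.

5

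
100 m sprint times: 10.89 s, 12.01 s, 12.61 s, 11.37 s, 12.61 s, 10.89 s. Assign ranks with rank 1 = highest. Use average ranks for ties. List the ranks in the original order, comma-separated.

5.5, 3, 1.5, 4, 1.5, 5.5

Sorted (descending): 12.61, 12.61, 12.01, 11.37, 10.89, 10.89
The 2 values of 12.61 occupy positions 1–2 → average rank (1+2)/2 = 1.5.
The 2 values of 10.89 occupy positions 5–6 → average rank (5+6)/2 = 5.5.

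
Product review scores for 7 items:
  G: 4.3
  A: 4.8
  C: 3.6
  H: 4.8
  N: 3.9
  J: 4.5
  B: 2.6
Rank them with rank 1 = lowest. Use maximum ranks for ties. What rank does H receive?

Sorted (ascending): 2.6, 3.6, 3.9, 4.3, 4.5, 4.8, 4.8
The 2 values of 4.8 occupy positions 6–7 → each gets rank 7.
H has value 4.8 → rank 7.

7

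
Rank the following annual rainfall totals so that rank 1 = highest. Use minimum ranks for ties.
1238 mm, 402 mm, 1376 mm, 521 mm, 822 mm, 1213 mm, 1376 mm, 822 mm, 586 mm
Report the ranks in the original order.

3, 9, 1, 8, 5, 4, 1, 5, 7

Sorted (descending): 1376, 1376, 1238, 1213, 822, 822, 586, 521, 402
The 2 values of 1376 occupy positions 1–2 → each gets rank 1.
The 2 values of 822 occupy positions 5–6 → each gets rank 5.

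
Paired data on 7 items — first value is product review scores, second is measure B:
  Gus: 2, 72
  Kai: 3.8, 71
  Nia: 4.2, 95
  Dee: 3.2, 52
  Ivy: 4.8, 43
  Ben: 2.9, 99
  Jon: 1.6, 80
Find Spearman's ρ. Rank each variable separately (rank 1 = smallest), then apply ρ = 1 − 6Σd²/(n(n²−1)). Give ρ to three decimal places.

-0.429

Ranks of variable 1: 2, 5, 6, 4, 7, 3, 1
Ranks of variable 2: 4, 3, 6, 2, 1, 7, 5
d = r₁ − r₂: -2, 2, 0, 2, 6, -4, -4
d²: 4, 4, 0, 4, 36, 16, 16; Σd² = 80
ρ = 1 − 6·80/(7·48) = 1 − 480/336 = -0.429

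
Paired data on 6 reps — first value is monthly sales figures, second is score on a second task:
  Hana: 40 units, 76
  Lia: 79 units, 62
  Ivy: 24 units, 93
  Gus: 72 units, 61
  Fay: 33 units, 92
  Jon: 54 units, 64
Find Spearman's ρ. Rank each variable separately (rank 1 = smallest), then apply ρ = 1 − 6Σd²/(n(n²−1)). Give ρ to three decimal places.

Ranks of variable 1: 3, 6, 1, 5, 2, 4
Ranks of variable 2: 4, 2, 6, 1, 5, 3
d = r₁ − r₂: -1, 4, -5, 4, -3, 1
d²: 1, 16, 25, 16, 9, 1; Σd² = 68
ρ = 1 − 6·68/(6·35) = 1 − 408/210 = -0.943

-0.943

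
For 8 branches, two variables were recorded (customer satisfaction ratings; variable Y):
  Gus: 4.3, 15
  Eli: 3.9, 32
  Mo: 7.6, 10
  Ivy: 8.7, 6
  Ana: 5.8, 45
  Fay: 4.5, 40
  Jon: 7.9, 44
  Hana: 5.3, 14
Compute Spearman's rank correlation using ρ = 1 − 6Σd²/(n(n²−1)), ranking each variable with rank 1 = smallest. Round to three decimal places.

-0.238

Ranks of variable 1: 2, 1, 6, 8, 5, 3, 7, 4
Ranks of variable 2: 4, 5, 2, 1, 8, 6, 7, 3
d = r₁ − r₂: -2, -4, 4, 7, -3, -3, 0, 1
d²: 4, 16, 16, 49, 9, 9, 0, 1; Σd² = 104
ρ = 1 − 6·104/(8·63) = 1 − 624/504 = -0.238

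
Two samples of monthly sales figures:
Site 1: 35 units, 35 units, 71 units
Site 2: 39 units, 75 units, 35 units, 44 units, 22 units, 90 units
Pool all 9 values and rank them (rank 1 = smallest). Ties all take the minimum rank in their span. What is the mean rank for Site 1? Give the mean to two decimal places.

Sorted (ascending): 22, 35, 35, 35, 39, 44, 71, 75, 90
The 3 values of 35 occupy positions 2–4 → each gets rank 2.
Site 1 values → pooled ranks: 35→2, 35→2, 71→7
Mean rank = (2 + 2 + 7) / 3 = 3.67

3.67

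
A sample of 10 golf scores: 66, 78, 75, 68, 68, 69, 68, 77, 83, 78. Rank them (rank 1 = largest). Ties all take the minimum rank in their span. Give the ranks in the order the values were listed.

10, 2, 5, 7, 7, 6, 7, 4, 1, 2

Sorted (descending): 83, 78, 78, 77, 75, 69, 68, 68, 68, 66
The 2 values of 78 occupy positions 2–3 → each gets rank 2.
The 3 values of 68 occupy positions 7–9 → each gets rank 7.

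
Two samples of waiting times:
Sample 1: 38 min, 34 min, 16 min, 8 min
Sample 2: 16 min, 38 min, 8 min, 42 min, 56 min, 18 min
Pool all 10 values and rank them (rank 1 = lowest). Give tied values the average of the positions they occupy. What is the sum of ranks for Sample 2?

36.5

Sorted (ascending): 8, 8, 16, 16, 18, 34, 38, 38, 42, 56
The 2 values of 8 occupy positions 1–2 → average rank (1+2)/2 = 1.5.
The 2 values of 16 occupy positions 3–4 → average rank (3+4)/2 = 3.5.
The 2 values of 38 occupy positions 7–8 → average rank (7+8)/2 = 7.5.
Sample 2 values → pooled ranks: 16→3.5, 38→7.5, 8→1.5, 42→9, 56→10, 18→5
Rank sum = 3.5 + 7.5 + 1.5 + 9 + 10 + 5 = 36.5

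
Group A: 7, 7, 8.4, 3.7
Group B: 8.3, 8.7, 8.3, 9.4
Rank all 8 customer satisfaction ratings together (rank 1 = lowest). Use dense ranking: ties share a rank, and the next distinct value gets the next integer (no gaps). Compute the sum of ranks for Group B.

17

Sorted (ascending): 3.7, 7, 7, 8.3, 8.3, 8.4, 8.7, 9.4
The 2 values of 7 share dense rank 2.
The 2 values of 8.3 share dense rank 3.
Remaining distinct values take the next consecutive integers.
Group B values → pooled ranks: 8.3→3, 8.7→5, 8.3→3, 9.4→6
Rank sum = 3 + 5 + 3 + 6 = 17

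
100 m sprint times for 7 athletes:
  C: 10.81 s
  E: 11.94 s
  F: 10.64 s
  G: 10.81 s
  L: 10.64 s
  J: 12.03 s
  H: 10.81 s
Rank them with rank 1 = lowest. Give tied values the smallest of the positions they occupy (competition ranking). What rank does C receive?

Sorted (ascending): 10.64, 10.64, 10.81, 10.81, 10.81, 11.94, 12.03
The 2 values of 10.64 occupy positions 1–2 → each gets rank 1.
The 3 values of 10.81 occupy positions 3–5 → each gets rank 3.
C has value 10.81 s → rank 3.

3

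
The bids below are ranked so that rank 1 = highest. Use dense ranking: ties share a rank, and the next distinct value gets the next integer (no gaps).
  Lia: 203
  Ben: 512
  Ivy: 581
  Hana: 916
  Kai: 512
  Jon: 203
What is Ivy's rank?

2

Sorted (descending): 916, 581, 512, 512, 203, 203
The 2 values of 512 share dense rank 3.
The 2 values of 203 share dense rank 4.
Remaining distinct values take the next consecutive integers.
Ivy has value 581 → rank 2.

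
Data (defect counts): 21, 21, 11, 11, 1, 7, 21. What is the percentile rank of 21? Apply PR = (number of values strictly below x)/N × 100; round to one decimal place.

57.1

N = 7.
Strictly below 21: 4. Equal to 21: 3.
PR = 4/7 × 100 = 57.1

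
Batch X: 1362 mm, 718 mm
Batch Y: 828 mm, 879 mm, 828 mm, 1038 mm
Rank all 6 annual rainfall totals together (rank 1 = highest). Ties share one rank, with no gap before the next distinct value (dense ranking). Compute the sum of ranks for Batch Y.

Sorted (descending): 1362, 1038, 879, 828, 828, 718
The 2 values of 828 share dense rank 4.
Remaining distinct values take the next consecutive integers.
Batch Y values → pooled ranks: 828→4, 879→3, 828→4, 1038→2
Rank sum = 4 + 3 + 4 + 2 = 13

13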